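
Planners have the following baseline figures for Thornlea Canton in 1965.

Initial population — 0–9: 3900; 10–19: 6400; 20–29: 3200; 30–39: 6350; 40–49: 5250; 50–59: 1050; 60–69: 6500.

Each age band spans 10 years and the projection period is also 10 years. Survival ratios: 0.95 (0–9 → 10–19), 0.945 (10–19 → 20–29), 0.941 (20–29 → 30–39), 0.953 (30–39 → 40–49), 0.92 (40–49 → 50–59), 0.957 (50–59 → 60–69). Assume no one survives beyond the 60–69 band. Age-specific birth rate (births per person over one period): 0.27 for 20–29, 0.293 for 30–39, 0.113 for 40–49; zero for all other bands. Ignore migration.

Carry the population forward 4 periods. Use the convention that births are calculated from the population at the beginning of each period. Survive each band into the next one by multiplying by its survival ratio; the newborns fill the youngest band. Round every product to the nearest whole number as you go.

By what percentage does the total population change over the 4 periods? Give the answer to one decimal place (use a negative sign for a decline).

-34.1

Let group 1 be 0–9 through group 7 = 60–69.
Period 1:
Births: 3200 × 0.27 = 864  |  6350 × 0.293 = 1861  |  5250 × 0.113 = 593 → total 3318
Group 2: 3900 × 0.95 = 3705
Group 3: 6400 × 0.945 = 6048
Group 4: 3200 × 0.941 = 3011
Group 5: 6350 × 0.953 = 6052
Group 6: 5250 × 0.92 = 4830
Group 7: 1050 × 0.957 = 1005
Population now: 0–9=3318, 10–19=3705, 20–29=6048, 30–39=3011, 40–49=6052, 50–59=4830, 60–69=1005
Period 2:
Births: 6048 × 0.27 = 1633  |  3011 × 0.293 = 882  |  6052 × 0.113 = 684 → total 3199
Group 2: 3318 × 0.95 = 3152
Group 3: 3705 × 0.945 = 3501
Group 4: 6048 × 0.941 = 5691
Group 5: 3011 × 0.953 = 2869
Group 6: 6052 × 0.92 = 5568
Group 7: 4830 × 0.957 = 4622
Population now: 0–9=3199, 10–19=3152, 20–29=3501, 30–39=5691, 40–49=2869, 50–59=5568, 60–69=4622
Period 3:
Births: 3501 × 0.27 = 945  |  5691 × 0.293 = 1667  |  2869 × 0.113 = 324 → total 2936
Group 2: 3199 × 0.95 = 3039
Group 3: 3152 × 0.945 = 2979
Group 4: 3501 × 0.941 = 3294
Group 5: 5691 × 0.953 = 5424
Group 6: 2869 × 0.92 = 2639
Group 7: 5568 × 0.957 = 5329
Population now: 0–9=2936, 10–19=3039, 20–29=2979, 30–39=3294, 40–49=5424, 50–59=2639, 60–69=5329
Period 4:
Births: 2979 × 0.27 = 804  |  3294 × 0.293 = 965  |  5424 × 0.113 = 613 → total 2382
Group 2: 2936 × 0.95 = 2789
Group 3: 3039 × 0.945 = 2872
Group 4: 2979 × 0.941 = 2803
Group 5: 3294 × 0.953 = 3139
Group 6: 5424 × 0.92 = 4990
Group 7: 2639 × 0.957 = 2526
Population now: 0–9=2382, 10–19=2789, 20–29=2872, 30–39=2803, 40–49=3139, 50–59=4990, 60–69=2526
Total: 32650 → 21501; change = -11149; percentage change = -34.1%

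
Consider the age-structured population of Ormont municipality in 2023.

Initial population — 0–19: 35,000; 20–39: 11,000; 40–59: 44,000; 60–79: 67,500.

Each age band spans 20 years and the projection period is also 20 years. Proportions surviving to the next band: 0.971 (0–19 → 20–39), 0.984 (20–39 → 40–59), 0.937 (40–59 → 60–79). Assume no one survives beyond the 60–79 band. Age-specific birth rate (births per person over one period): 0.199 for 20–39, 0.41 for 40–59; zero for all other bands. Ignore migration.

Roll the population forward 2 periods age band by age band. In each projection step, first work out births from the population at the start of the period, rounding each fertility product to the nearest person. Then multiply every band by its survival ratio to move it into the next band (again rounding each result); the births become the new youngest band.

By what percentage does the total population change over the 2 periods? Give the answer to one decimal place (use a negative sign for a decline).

After projecting period 1:
Births: 11000 × 0.199 = 2189 ; 44000 × 0.41 = 18040 ⇒ total 20229
20–39: 35000 × 0.971 = 33985
40–59: 11000 × 0.984 = 10824
60–79: 44000 × 0.937 = 41228
End of period: [20229, 33985, 10824, 41228]
After projecting period 2:
Births: 33985 × 0.199 = 6763 ; 10824 × 0.41 = 4438 ⇒ total 11201
20–39: 20229 × 0.971 = 19642
40–59: 33985 × 0.984 = 33441
60–79: 10824 × 0.937 = 10142
End of period: [11201, 19642, 33441, 10142]
Total: 157500 → 74426; change = -83074; percentage change = -52.7%

-52.7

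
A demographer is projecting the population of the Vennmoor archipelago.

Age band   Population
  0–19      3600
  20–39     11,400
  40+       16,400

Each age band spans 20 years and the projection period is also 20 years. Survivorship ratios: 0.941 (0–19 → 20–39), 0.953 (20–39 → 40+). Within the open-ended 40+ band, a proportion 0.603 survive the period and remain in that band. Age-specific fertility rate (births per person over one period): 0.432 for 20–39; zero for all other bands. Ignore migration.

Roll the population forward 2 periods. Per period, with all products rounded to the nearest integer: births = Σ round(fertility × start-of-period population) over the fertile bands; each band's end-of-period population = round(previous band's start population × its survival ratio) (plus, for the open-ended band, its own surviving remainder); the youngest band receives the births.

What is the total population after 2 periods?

21841

Call the bands 1 to 3, youngest first.
[period 1]
Births: 11400 * 0.432 = 4925
Band 2: 3600 * 0.941 = 3388
Band 3: 11400 * 0.953 + 16400 * 0.603 = 10864 + 9889 = 20753
Giving 4925 / 3388 / 20753.
[period 2]
Births: 3388 * 0.432 = 1464
Band 2: 4925 * 0.941 = 4634
Band 3: 3388 * 0.953 + 20753 * 0.603 = 3229 + 12514 = 15743
Giving 1464 / 4634 / 15743.
Total after period 2: 1464 + 4634 + 15743 = 21841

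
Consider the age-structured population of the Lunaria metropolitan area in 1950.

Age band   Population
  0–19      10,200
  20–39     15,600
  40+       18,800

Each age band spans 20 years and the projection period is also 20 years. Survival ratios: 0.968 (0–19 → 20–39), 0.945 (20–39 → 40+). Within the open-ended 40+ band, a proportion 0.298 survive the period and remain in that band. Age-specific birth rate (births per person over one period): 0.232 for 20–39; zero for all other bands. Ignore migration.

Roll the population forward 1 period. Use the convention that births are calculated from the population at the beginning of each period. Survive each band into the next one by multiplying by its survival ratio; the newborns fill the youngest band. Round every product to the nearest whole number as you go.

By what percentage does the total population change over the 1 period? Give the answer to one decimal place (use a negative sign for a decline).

-24.1

[period 1]
Births: 15600 × 0.232 = 3619
20–39: 10200 × 0.968 = 9874
40+: 15600 × 0.945 + 18800 × 0.298 = 14742 + 5602 = 20344
→ [3619, 9874, 20344]
Total: 44600 → 33837; change = -10763; percentage change = -24.1%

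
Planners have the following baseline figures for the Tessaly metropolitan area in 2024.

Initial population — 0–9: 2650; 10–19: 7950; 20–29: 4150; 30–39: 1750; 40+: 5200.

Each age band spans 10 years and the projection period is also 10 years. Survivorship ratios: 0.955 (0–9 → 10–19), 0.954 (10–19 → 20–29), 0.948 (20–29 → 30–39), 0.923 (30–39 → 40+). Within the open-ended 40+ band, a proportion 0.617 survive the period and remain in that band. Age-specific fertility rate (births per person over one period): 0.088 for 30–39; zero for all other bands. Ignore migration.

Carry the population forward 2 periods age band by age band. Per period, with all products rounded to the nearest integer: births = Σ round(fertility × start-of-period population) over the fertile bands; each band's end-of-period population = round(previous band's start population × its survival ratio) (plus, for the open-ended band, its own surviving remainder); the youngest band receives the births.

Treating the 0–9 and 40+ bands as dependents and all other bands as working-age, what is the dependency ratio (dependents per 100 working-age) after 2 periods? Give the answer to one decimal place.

71.3

(Bands numbered youngest = 1 to oldest = 5.)
[period 1]
Births: 1750 * 0.088 = 154
Band 2: 2650 * 0.955 = 2531
Band 3: 7950 * 0.954 = 7584
Band 4: 4150 * 0.948 = 3934
Band 5: 1750 * 0.923 + 5200 * 0.617 = 1615 + 3208 = 4823
Giving 154 / 2531 / 7584 / 3934 / 4823.
[period 2]
Births: 3934 * 0.088 = 346
Band 2: 154 * 0.955 = 147
Band 3: 2531 * 0.954 = 2415
Band 4: 7584 * 0.948 = 7190
Band 5: 3934 * 0.923 + 4823 * 0.617 = 3631 + 2976 = 6607
Giving 346 / 147 / 2415 / 7190 / 6607.
Dependents (band 0–9 + band 40+) = 346 + 6607 = 6953; working-age = 9752; ratio = 6953/9752 × 100 = 71.3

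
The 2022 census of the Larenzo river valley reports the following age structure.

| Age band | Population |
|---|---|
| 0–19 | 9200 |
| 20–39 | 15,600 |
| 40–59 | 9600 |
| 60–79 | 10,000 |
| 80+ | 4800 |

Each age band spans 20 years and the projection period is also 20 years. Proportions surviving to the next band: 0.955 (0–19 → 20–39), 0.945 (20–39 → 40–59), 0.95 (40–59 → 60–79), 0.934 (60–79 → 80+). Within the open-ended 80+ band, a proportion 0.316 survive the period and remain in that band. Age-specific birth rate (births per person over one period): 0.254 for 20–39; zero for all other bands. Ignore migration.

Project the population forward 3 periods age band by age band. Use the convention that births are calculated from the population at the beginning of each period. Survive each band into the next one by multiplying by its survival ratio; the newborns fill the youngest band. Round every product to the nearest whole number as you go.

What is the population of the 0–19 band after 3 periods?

Period 1.
Births: 15600 * 0.254 = 3962
20–39: 9200 * 0.955 = 8786
40–59: 15600 * 0.945 = 14742
60–79: 9600 * 0.95 = 9120
80+: 10000 * 0.934 + 4800 * 0.316 = 9340 + 1517 = 10857
End of period: [3962, 8786, 14742, 9120, 10857]
Period 2.
Births: 8786 * 0.254 = 2232
20–39: 3962 * 0.955 = 3784
40–59: 8786 * 0.945 = 8303
60–79: 14742 * 0.95 = 14005
80+: 9120 * 0.934 + 10857 * 0.316 = 8518 + 3431 = 11949
End of period: [2232, 3784, 8303, 14005, 11949]
Period 3.
Births: 3784 * 0.254 = 961
20–39: 2232 * 0.955 = 2132
40–59: 3784 * 0.945 = 3576
60–79: 8303 * 0.95 = 7888
80+: 14005 * 0.934 + 11949 * 0.316 = 13081 + 3776 = 16857
End of period: [961, 2132, 3576, 7888, 16857]

961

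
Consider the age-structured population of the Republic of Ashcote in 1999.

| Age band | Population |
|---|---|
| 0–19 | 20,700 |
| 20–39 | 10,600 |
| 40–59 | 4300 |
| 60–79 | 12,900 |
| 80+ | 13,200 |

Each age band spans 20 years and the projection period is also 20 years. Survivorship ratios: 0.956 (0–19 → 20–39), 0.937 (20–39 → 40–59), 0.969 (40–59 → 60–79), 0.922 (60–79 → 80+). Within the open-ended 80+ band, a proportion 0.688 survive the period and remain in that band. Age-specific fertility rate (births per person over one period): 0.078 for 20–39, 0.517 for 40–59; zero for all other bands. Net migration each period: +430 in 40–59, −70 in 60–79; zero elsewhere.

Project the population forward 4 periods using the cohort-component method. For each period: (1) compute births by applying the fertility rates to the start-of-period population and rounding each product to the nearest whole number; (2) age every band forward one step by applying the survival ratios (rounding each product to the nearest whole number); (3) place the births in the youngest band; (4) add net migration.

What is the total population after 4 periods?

53178

After projecting period 1:
Births: 10600 × 0.078 = 827, 4300 × 0.517 = 2223 → total 3050
20–39: 20700 × 0.956 = 19789
40–59: 10600 × 0.937 = 9932
60–79: 4300 × 0.969 = 4167
80+: 12900 × 0.922 + 13200 × 0.688 = 11894 + 9082 = 20976
Net migration: 40–59 + 430 → 10362; 60–79 − 70 → 4097
Population now: 0–19=3050, 20–39=19789, 40–59=10362, 60–79=4097, 80+=20976
After projecting period 2:
Births: 19789 × 0.078 = 1544, 10362 × 0.517 = 5357 → total 6901
20–39: 3050 × 0.956 = 2916
40–59: 19789 × 0.937 = 18542
60–79: 10362 × 0.969 = 10041
80+: 4097 × 0.922 + 20976 × 0.688 = 3777 + 14431 = 18208
Net migration: 40–59 + 430 → 18972; 60–79 − 70 → 9971
Population now: 0–19=6901, 20–39=2916, 40–59=18972, 60–79=9971, 80+=18208
After projecting period 3:
Births: 2916 × 0.078 = 227, 18972 × 0.517 = 9809 → total 10036
20–39: 6901 × 0.956 = 6597
40–59: 2916 × 0.937 = 2732
60–79: 18972 × 0.969 = 18384
80+: 9971 × 0.922 + 18208 × 0.688 = 9193 + 12527 = 21720
Net migration: 40–59 + 430 → 3162; 60–79 − 70 → 18314
Population now: 0–19=10036, 20–39=6597, 40–59=3162, 60–79=18314, 80+=21720
After projecting period 4:
Births: 6597 × 0.078 = 515, 3162 × 0.517 = 1635 → total 2150
20–39: 10036 × 0.956 = 9594
40–59: 6597 × 0.937 = 6181
60–79: 3162 × 0.969 = 3064
80+: 18314 × 0.922 + 21720 × 0.688 = 16886 + 14943 = 31829
Net migration: 40–59 + 430 → 6611; 60–79 − 70 → 2994
Population now: 0–19=2150, 20–39=9594, 40–59=6611, 60–79=2994, 80+=31829
Total after period 4: 2150 + 9594 + 6611 + 2994 + 31829 = 53178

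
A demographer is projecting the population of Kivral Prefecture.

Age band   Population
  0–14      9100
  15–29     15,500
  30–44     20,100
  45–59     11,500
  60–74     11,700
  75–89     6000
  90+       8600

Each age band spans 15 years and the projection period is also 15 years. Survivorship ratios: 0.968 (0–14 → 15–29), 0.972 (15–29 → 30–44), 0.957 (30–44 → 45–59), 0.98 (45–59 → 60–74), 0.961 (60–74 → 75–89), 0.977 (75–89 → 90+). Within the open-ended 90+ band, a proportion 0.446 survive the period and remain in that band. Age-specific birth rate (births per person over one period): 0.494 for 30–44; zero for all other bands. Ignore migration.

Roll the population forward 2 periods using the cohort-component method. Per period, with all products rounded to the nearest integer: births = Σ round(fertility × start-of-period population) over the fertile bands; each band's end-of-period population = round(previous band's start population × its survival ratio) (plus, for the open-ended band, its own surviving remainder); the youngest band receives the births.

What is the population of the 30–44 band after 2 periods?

8562

[period 1]
Births: 20100 * 0.494 = 9929
15–29: 9100 * 0.968 = 8809
30–44: 15500 * 0.972 = 15066
45–59: 20100 * 0.957 = 19236
60–74: 11500 * 0.98 = 11270
75–89: 11700 * 0.961 = 11244
90+: 6000 * 0.977 + 8600 * 0.446 = 5862 + 3836 = 9698
→ [9929, 8809, 15066, 19236, 11270, 11244, 9698]
[period 2]
Births: 15066 * 0.494 = 7443
15–29: 9929 * 0.968 = 9611
30–44: 8809 * 0.972 = 8562
45–59: 15066 * 0.957 = 14418
60–74: 19236 * 0.98 = 18851
75–89: 11270 * 0.961 = 10830
90+: 11244 * 0.977 + 9698 * 0.446 = 10985 + 4325 = 15310
→ [7443, 9611, 8562, 14418, 18851, 10830, 15310]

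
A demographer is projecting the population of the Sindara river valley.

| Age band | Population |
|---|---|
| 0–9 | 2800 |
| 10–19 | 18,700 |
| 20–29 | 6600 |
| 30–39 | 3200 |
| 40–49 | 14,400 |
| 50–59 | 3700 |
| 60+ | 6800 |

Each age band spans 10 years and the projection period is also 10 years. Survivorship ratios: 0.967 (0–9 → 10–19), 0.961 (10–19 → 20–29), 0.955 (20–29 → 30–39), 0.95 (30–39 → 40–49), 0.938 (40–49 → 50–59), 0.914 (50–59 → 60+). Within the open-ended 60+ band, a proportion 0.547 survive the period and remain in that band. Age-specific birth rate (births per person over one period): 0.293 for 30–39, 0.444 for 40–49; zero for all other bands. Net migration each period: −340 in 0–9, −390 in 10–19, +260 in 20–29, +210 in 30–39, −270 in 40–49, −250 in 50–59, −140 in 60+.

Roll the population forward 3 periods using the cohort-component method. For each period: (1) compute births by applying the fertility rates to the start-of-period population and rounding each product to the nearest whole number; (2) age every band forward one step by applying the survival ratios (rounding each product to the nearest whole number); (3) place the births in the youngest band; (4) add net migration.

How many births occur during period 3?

7790

Period 1:
Births: 3200 * 0.293 = 938 ; 14400 * 0.444 = 6394 ⇒ total 7332
10–19: 2800 * 0.967 = 2708
20–29: 18700 * 0.961 = 17971
30–39: 6600 * 0.955 = 6303
40–49: 3200 * 0.95 = 3040
50–59: 14400 * 0.938 = 13507
60+: 3700 * 0.914 + 6800 * 0.547 = 3382 + 3720 = 7102
Net migration: 0–9 − 340 → 6992; 10–19 − 390 → 2318; 20–29 + 260 → 18231; 30–39 + 210 → 6513; 40–49 − 270 → 2770; 50–59 − 250 → 13257; 60+ − 140 → 6962
Population now: 0–9=6992, 10–19=2318, 20–29=18231, 30–39=6513, 40–49=2770, 50–59=13257, 60+=6962
Period 2:
Births: 6513 * 0.293 = 1908 ; 2770 * 0.444 = 1230 ⇒ total 3138
10–19: 6992 * 0.967 = 6761
20–29: 2318 * 0.961 = 2228
30–39: 18231 * 0.955 = 17411
40–49: 6513 * 0.95 = 6187
50–59: 2770 * 0.938 = 2598
60+: 13257 * 0.914 + 6962 * 0.547 = 12117 + 3808 = 15925
Net migration: 0–9 − 340 → 2798; 10–19 − 390 → 6371; 20–29 + 260 → 2488; 30–39 + 210 → 17621; 40–49 − 270 → 5917; 50–59 − 250 → 2348; 60+ − 140 → 15785
Population now: 0–9=2798, 10–19=6371, 20–29=2488, 30–39=17621, 40–49=5917, 50–59=2348, 60+=15785
Period 3:
Births: 17621 * 0.293 = 5163 ; 5917 * 0.444 = 2627 ⇒ total 7790
10–19: 2798 * 0.967 = 2706
20–29: 6371 * 0.961 = 6123
30–39: 2488 * 0.955 = 2376
40–49: 17621 * 0.95 = 16740
50–59: 5917 * 0.938 = 5550
60+: 2348 * 0.914 + 15785 * 0.547 = 2146 + 8634 = 10780
Net migration: 0–9 − 340 → 7450; 10–19 − 390 → 2316; 20–29 + 260 → 6383; 30–39 + 210 → 2586; 40–49 − 270 → 16470; 50–59 − 250 → 5300; 60+ − 140 → 10640
Population now: 0–9=7450, 10–19=2316, 20–29=6383, 30–39=2586, 40–49=16470, 50–59=5300, 60+=10640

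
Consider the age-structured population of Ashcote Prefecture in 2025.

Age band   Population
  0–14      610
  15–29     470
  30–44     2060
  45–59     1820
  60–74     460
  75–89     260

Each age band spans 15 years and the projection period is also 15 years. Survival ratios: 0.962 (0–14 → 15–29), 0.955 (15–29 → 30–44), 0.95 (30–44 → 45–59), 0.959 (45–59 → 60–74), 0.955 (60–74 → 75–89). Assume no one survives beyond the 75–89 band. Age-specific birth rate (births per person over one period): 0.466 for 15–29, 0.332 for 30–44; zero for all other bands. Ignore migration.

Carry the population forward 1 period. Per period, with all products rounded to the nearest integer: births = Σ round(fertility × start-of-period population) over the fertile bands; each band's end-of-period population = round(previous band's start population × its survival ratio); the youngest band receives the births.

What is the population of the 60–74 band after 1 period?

(Bands numbered youngest = 1 to oldest = 6.)
After projecting period 1:
Births: 470 * 0.466 = 219  |  2060 * 0.332 = 684 → 903
Band 2: 610 * 0.962 = 587
Band 3: 470 * 0.955 = 449
Band 4: 2060 * 0.95 = 1957
Band 5: 1820 * 0.959 = 1745
Band 6: 460 * 0.955 = 439
Giving 903 / 587 / 449 / 1957 / 1745 / 439.

1745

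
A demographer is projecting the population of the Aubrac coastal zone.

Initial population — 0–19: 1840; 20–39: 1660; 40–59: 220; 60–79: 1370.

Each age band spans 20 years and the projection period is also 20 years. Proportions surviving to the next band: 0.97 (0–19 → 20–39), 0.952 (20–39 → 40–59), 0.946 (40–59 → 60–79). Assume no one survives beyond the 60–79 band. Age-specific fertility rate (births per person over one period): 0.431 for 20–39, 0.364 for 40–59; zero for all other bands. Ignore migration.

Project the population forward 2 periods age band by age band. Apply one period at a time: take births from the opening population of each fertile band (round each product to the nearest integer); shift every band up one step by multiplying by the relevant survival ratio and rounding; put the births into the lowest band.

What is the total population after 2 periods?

5309

Numbering the bands 1..4 from youngest to oldest:
— Period 1 —
Births: 1660 × 0.431 = 715  |  220 × 0.364 = 80 ⇒ total 795
Band 2: 1840 × 0.97 = 1785
Band 3: 1660 × 0.952 = 1580
Band 4: 220 × 0.946 = 208
→ [795, 1785, 1580, 208]
— Period 2 —
Births: 1785 × 0.431 = 769  |  1580 × 0.364 = 575 ⇒ total 1344
Band 2: 795 × 0.97 = 771
Band 3: 1785 × 0.952 = 1699
Band 4: 1580 × 0.946 = 1495
→ [1344, 771, 1699, 1495]
Total after period 2: 1344 + 771 + 1699 + 1495 = 5309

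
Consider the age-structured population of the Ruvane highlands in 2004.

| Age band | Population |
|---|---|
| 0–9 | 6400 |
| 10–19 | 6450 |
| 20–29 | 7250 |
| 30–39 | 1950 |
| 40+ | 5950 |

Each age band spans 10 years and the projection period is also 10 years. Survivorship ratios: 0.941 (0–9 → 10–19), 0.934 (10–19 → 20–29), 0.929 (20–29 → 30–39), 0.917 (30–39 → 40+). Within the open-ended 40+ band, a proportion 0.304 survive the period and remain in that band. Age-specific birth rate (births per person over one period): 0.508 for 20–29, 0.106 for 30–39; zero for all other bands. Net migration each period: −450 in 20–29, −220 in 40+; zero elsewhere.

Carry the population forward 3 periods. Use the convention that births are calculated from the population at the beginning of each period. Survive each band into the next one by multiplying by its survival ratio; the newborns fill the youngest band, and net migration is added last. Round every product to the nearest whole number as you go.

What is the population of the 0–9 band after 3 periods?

(Bands numbered youngest = 1 to oldest = 5.)
After projecting period 1:
Births: 7250 × 0.508 = 3683, 1950 × 0.106 = 207 ⇒ total 3890
Band 2: 6400 × 0.941 = 6022
Band 3: 6450 × 0.934 = 6024
Band 4: 7250 × 0.929 = 6735
Band 5: 1950 × 0.917 + 5950 × 0.304 = 1788 + 1809 = 3597
Net migration: Band 3 − 450 → 5574; Band 5 − 220 → 3377
End of period: [3890, 6022, 5574, 6735, 3377]
After projecting period 2:
Births: 5574 × 0.508 = 2832, 6735 × 0.106 = 714 ⇒ total 3546
Band 2: 3890 × 0.941 = 3660
Band 3: 6022 × 0.934 = 5625
Band 4: 5574 × 0.929 = 5178
Band 5: 6735 × 0.917 + 3377 × 0.304 = 6176 + 1027 = 7203
Net migration: Band 3 − 450 → 5175; Band 5 − 220 → 6983
End of period: [3546, 3660, 5175, 5178, 6983]
After projecting period 3:
Births: 5175 × 0.508 = 2629, 5178 × 0.106 = 549 ⇒ total 3178
Band 2: 3546 × 0.941 = 3337
Band 3: 3660 × 0.934 = 3418
Band 4: 5175 × 0.929 = 4808
Band 5: 5178 × 0.917 + 6983 × 0.304 = 4748 + 2123 = 6871
Net migration: Band 3 − 450 → 2968; Band 5 − 220 → 6651
End of period: [3178, 3337, 2968, 4808, 6651]

3178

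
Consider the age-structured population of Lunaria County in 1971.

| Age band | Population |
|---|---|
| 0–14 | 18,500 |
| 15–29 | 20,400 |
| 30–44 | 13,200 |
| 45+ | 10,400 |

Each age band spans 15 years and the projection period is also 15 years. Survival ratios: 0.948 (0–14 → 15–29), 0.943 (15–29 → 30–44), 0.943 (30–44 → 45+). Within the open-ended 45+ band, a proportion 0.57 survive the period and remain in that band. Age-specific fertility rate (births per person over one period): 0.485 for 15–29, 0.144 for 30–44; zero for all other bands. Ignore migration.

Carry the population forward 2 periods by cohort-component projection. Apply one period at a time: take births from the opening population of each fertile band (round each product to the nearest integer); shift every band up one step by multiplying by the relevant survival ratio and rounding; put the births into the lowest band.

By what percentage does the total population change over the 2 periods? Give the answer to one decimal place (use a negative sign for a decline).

[period 1]
Births: 20400 * 0.485 = 9894, 13200 * 0.144 = 1901 → 11795
15–29: 18500 * 0.948 = 17538
30–44: 20400 * 0.943 = 19237
45+: 13200 * 0.943 + 10400 * 0.57 = 12448 + 5928 = 18376
Population now: 0–14=11795, 15–29=17538, 30–44=19237, 45+=18376
[period 2]
Births: 17538 * 0.485 = 8506, 19237 * 0.144 = 2770 → 11276
15–29: 11795 * 0.948 = 11182
30–44: 17538 * 0.943 = 16538
45+: 19237 * 0.943 + 18376 * 0.57 = 18140 + 10474 = 28614
Population now: 0–14=11276, 15–29=11182, 30–44=16538, 45+=28614
Total: 62500 → 67610; change = 5110; percentage change = 8.2%

8.2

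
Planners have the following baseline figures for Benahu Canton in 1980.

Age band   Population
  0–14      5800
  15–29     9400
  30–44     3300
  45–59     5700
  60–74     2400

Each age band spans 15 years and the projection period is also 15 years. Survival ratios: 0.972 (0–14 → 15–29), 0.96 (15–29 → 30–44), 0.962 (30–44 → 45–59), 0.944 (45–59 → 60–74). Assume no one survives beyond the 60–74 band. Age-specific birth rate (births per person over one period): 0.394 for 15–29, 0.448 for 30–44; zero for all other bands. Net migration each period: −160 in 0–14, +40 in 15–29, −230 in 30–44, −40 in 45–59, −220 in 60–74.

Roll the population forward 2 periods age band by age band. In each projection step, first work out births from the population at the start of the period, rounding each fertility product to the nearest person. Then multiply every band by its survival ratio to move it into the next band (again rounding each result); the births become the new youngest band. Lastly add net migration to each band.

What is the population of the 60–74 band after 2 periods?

2739

Numbering the bands 1..5 from youngest to oldest:
— Period 1 —
Births: 9400 * 0.394 = 3704 ; 3300 * 0.448 = 1478 → total 5182
Band 2: 5800 * 0.972 = 5638
Band 3: 9400 * 0.96 = 9024
Band 4: 3300 * 0.962 = 3175
Band 5: 5700 * 0.944 = 5381
Net migration: Band 1 − 160 → 5022; Band 2 + 40 → 5678; Band 3 − 230 → 8794; Band 4 − 40 → 3135; Band 5 − 220 → 5161
Giving 5022 / 5678 / 8794 / 3135 / 5161.
— Period 2 —
Births: 5678 * 0.394 = 2237 ; 8794 * 0.448 = 3940 → total 6177
Band 2: 5022 * 0.972 = 4881
Band 3: 5678 * 0.96 = 5451
Band 4: 8794 * 0.962 = 8460
Band 5: 3135 * 0.944 = 2959
Net migration: Band 1 − 160 → 6017; Band 2 + 40 → 4921; Band 3 − 230 → 5221; Band 4 − 40 → 8420; Band 5 − 220 → 2739
Giving 6017 / 4921 / 5221 / 8420 / 2739.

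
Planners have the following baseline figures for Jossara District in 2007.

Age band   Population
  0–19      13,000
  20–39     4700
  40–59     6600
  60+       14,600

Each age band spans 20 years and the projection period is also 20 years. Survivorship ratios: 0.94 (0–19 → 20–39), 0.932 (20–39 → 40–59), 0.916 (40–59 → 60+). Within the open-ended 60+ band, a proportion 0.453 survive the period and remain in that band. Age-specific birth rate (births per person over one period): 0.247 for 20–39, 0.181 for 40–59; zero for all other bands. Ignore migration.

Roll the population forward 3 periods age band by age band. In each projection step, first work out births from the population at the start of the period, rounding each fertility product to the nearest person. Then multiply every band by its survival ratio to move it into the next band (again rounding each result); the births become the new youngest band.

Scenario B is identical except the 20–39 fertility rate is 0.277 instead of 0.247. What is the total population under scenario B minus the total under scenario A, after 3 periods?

Numbering the bands 1..4 from youngest to oldest:
Period 1.
Births: 4700 * 0.247 = 1161 ; 6600 * 0.181 = 1195 → total 2356
Band 2: 13000 * 0.94 = 12220
Band 3: 4700 * 0.932 = 4380
Band 4: 6600 * 0.916 + 14600 * 0.453 = 6046 + 6614 = 12660
→ [2356, 12220, 4380, 12660]
Period 2.
Births: 12220 * 0.247 = 3018 ; 4380 * 0.181 = 793 → total 3811
Band 2: 2356 * 0.94 = 2215
Band 3: 12220 * 0.932 = 11389
Band 4: 4380 * 0.916 + 12660 * 0.453 = 4012 + 5735 = 9747
→ [3811, 2215, 11389, 9747]
Period 3.
Births: 2215 * 0.247 = 547 ; 11389 * 0.181 = 2061 → total 2608
Band 2: 3811 * 0.94 = 3582
Band 3: 2215 * 0.932 = 2064
Band 4: 11389 * 0.916 + 9747 * 0.453 = 10432 + 4415 = 14847
→ [2608, 3582, 2064, 14847]
Scenario A total after 3 periods: 23101
Scenario B projection —
Period 1.
Births: 4700 * 0.277 = 1302 ; 6600 * 0.181 = 1195 → total 2497
Band 2: 13000 * 0.94 = 12220
Band 3: 4700 * 0.932 = 4380
Band 4: 6600 * 0.916 + 14600 * 0.453 = 6046 + 6614 = 12660
→ [2497, 12220, 4380, 12660]
Period 2.
Births: 12220 * 0.277 = 3385 ; 4380 * 0.181 = 793 → total 4178
Band 2: 2497 * 0.94 = 2347
Band 3: 12220 * 0.932 = 11389
Band 4: 4380 * 0.916 + 12660 * 0.453 = 4012 + 5735 = 9747
→ [4178, 2347, 11389, 9747]
Period 3.
Births: 2347 * 0.277 = 650 ; 11389 * 0.181 = 2061 → total 2711
Band 2: 4178 * 0.94 = 3927
Band 3: 2347 * 0.932 = 2187
Band 4: 11389 * 0.916 + 9747 * 0.453 = 10432 + 4415 = 14847
→ [2711, 3927, 2187, 14847]
Scenario B total after 3 periods: 23672
Difference B − A = 23672 − 23101 = 571

571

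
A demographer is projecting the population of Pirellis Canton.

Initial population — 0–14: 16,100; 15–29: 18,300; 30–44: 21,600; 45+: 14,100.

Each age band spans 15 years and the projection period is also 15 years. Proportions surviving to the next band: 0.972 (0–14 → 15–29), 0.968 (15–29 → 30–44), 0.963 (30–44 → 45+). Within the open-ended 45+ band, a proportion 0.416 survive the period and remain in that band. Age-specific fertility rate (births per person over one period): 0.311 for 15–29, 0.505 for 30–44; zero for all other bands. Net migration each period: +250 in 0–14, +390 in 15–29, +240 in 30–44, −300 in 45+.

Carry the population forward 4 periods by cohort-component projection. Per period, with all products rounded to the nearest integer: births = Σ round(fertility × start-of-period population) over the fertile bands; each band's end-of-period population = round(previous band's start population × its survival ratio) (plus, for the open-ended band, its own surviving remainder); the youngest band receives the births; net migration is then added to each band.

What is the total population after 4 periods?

67121

Call the groups 1 to 4, youngest first.
— Period 1 —
Births: 18300 × 0.311 = 5691  |  21600 × 0.505 = 10908 ⇒ total 16599
Group 2: 16100 × 0.972 = 15649
Group 3: 18300 × 0.968 = 17714
Group 4: 21600 × 0.963 + 14100 × 0.416 = 20801 + 5866 = 26667
Net migration: Group 1 + 250 → 16849; Group 2 + 390 → 16039; Group 3 + 240 → 17954; Group 4 − 300 → 26367
Population now: 0–14=16849, 15–29=16039, 30–44=17954, 45+=26367
— Period 2 —
Births: 16039 × 0.311 = 4988  |  17954 × 0.505 = 9067 ⇒ total 14055
Group 2: 16849 × 0.972 = 16377
Group 3: 16039 × 0.968 = 15526
Group 4: 17954 × 0.963 + 26367 × 0.416 = 17290 + 10969 = 28259
Net migration: Group 1 + 250 → 14305; Group 2 + 390 → 16767; Group 3 + 240 → 15766; Group 4 − 300 → 27959
Population now: 0–14=14305, 15–29=16767, 30–44=15766, 45+=27959
— Period 3 —
Births: 16767 × 0.311 = 5215  |  15766 × 0.505 = 7962 ⇒ total 13177
Group 2: 14305 × 0.972 = 13904
Group 3: 16767 × 0.968 = 16230
Group 4: 15766 × 0.963 + 27959 × 0.416 = 15183 + 11631 = 26814
Net migration: Group 1 + 250 → 13427; Group 2 + 390 → 14294; Group 3 + 240 → 16470; Group 4 − 300 → 26514
Population now: 0–14=13427, 15–29=14294, 30–44=16470, 45+=26514
— Period 4 —
Births: 14294 × 0.311 = 4445  |  16470 × 0.505 = 8317 ⇒ total 12762
Group 2: 13427 × 0.972 = 13051
Group 3: 14294 × 0.968 = 13837
Group 4: 16470 × 0.963 + 26514 × 0.416 = 15861 + 11030 = 26891
Net migration: Group 1 + 250 → 13012; Group 2 + 390 → 13441; Group 3 + 240 → 14077; Group 4 − 300 → 26591
Population now: 0–14=13012, 15–29=13441, 30–44=14077, 45+=26591
Total after period 4: 13012 + 13441 + 14077 + 26591 = 67121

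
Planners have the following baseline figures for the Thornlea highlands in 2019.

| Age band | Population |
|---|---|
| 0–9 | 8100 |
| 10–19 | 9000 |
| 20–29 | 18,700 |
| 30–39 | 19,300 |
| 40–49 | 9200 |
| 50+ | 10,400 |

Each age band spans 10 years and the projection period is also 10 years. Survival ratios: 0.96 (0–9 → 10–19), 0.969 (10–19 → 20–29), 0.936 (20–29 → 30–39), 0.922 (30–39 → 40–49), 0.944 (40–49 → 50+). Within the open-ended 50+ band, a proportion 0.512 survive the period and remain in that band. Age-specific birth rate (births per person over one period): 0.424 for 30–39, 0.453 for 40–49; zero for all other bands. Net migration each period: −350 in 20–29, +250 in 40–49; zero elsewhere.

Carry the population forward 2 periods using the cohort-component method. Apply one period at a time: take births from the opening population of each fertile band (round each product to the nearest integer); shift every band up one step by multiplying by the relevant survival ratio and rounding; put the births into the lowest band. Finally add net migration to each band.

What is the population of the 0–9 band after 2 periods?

After projecting period 1:
Births: 19300 * 0.424 = 8183  |  9200 * 0.453 = 4168 ⇒ total 12351
10–19: 8100 * 0.96 = 7776
20–29: 9000 * 0.969 = 8721
30–39: 18700 * 0.936 = 17503
40–49: 19300 * 0.922 = 17795
50+: 9200 * 0.944 + 10400 * 0.512 = 8685 + 5325 = 14010
Net migration: 20–29 − 350 → 8371; 40–49 + 250 → 18045
End of period: [12351, 7776, 8371, 17503, 18045, 14010]
After projecting period 2:
Births: 17503 * 0.424 = 7421  |  18045 * 0.453 = 8174 ⇒ total 15595
10–19: 12351 * 0.96 = 11857
20–29: 7776 * 0.969 = 7535
30–39: 8371 * 0.936 = 7835
40–49: 17503 * 0.922 = 16138
50+: 18045 * 0.944 + 14010 * 0.512 = 17034 + 7173 = 24207
Net migration: 20–29 − 350 → 7185; 40–49 + 250 → 16388
End of period: [15595, 11857, 7185, 7835, 16388, 24207]

15595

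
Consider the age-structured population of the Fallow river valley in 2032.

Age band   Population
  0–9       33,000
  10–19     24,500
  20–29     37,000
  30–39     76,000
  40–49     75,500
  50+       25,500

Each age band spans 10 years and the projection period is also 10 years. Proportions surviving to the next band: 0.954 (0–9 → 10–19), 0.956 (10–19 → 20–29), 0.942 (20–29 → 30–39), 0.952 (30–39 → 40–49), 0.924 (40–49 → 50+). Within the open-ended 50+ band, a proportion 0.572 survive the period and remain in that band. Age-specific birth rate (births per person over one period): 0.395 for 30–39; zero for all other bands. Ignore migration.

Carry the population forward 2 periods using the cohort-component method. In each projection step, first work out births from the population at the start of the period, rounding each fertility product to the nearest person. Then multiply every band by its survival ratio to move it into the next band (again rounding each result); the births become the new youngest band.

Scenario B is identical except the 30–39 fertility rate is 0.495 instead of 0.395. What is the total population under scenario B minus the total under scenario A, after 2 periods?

Period 1:
Births: 76000 × 0.395 = 30020
10–19: 33000 × 0.954 = 31482
20–29: 24500 × 0.956 = 23422
30–39: 37000 × 0.942 = 34854
40–49: 76000 × 0.952 = 72352
50+: 75500 × 0.924 + 25500 × 0.572 = 69762 + 14586 = 84348
Giving 30020 / 31482 / 23422 / 34854 / 72352 / 84348.
Period 2:
Births: 34854 × 0.395 = 13767
10–19: 30020 × 0.954 = 28639
20–29: 31482 × 0.956 = 30097
30–39: 23422 × 0.942 = 22064
40–49: 34854 × 0.952 = 33181
50+: 72352 × 0.924 + 84348 × 0.572 = 66853 + 48247 = 115100
Giving 13767 / 28639 / 30097 / 22064 / 33181 / 115100.
Scenario A total after 2 periods: 242848
Scenario B projection —
Period 1:
Births: 76000 × 0.495 = 37620
10–19: 33000 × 0.954 = 31482
20–29: 24500 × 0.956 = 23422
30–39: 37000 × 0.942 = 34854
40–49: 76000 × 0.952 = 72352
50+: 75500 × 0.924 + 25500 × 0.572 = 69762 + 14586 = 84348
Giving 37620 / 31482 / 23422 / 34854 / 72352 / 84348.
Period 2:
Births: 34854 × 0.495 = 17253
10–19: 37620 × 0.954 = 35889
20–29: 31482 × 0.956 = 30097
30–39: 23422 × 0.942 = 22064
40–49: 34854 × 0.952 = 33181
50+: 72352 × 0.924 + 84348 × 0.572 = 66853 + 48247 = 115100
Giving 17253 / 35889 / 30097 / 22064 / 33181 / 115100.
Scenario B total after 2 periods: 253584
Difference B − A = 253584 − 242848 = 10736

10736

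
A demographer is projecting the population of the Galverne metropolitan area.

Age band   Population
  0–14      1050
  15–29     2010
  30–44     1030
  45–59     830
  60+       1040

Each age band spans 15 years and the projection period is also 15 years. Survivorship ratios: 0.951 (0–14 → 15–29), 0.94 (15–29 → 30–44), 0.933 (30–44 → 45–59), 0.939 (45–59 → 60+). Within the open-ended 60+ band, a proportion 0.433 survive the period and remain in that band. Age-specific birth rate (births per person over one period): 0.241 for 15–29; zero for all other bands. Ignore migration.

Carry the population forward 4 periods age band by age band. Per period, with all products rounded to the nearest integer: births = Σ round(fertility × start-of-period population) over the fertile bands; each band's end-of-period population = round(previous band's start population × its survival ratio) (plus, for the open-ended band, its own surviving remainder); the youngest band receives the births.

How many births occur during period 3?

111

Numbering the groups 1..5 from youngest to oldest:
After projecting period 1:
Births: 2010 * 0.241 = 484
Group 2: 1050 * 0.951 = 999
Group 3: 2010 * 0.94 = 1889
Group 4: 1030 * 0.933 = 961
Group 5: 830 * 0.939 + 1040 * 0.433 = 779 + 450 = 1229
Population now: 0–14=484, 15–29=999, 30–44=1889, 45–59=961, 60+=1229
After projecting period 2:
Births: 999 * 0.241 = 241
Group 2: 484 * 0.951 = 460
Group 3: 999 * 0.94 = 939
Group 4: 1889 * 0.933 = 1762
Group 5: 961 * 0.939 + 1229 * 0.433 = 902 + 532 = 1434
Population now: 0–14=241, 15–29=460, 30–44=939, 45–59=1762, 60+=1434
After projecting period 3:
Births: 460 * 0.241 = 111
Group 2: 241 * 0.951 = 229
Group 3: 460 * 0.94 = 432
Group 4: 939 * 0.933 = 876
Group 5: 1762 * 0.939 + 1434 * 0.433 = 1655 + 621 = 2276
Population now: 0–14=111, 15–29=229, 30–44=432, 45–59=876, 60+=2276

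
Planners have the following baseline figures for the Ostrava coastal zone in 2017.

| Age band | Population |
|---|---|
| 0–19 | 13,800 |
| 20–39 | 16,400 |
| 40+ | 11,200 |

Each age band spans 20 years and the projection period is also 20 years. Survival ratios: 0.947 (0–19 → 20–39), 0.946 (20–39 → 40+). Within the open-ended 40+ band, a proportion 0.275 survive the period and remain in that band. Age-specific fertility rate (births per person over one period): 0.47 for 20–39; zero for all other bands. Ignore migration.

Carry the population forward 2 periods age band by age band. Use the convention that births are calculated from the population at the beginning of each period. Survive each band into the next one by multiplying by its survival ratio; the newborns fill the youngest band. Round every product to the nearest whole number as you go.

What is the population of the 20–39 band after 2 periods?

7299

Period 1:
Births: 16400 × 0.47 = 7708
20–39: 13800 × 0.947 = 13069
40+: 16400 × 0.946 + 11200 × 0.275 = 15514 + 3080 = 18594
Population now: 0–19=7708, 20–39=13069, 40+=18594
Period 2:
Births: 13069 × 0.47 = 6142
20–39: 7708 × 0.947 = 7299
40+: 13069 × 0.946 + 18594 × 0.275 = 12363 + 5113 = 17476
Population now: 0–19=6142, 20–39=7299, 40+=17476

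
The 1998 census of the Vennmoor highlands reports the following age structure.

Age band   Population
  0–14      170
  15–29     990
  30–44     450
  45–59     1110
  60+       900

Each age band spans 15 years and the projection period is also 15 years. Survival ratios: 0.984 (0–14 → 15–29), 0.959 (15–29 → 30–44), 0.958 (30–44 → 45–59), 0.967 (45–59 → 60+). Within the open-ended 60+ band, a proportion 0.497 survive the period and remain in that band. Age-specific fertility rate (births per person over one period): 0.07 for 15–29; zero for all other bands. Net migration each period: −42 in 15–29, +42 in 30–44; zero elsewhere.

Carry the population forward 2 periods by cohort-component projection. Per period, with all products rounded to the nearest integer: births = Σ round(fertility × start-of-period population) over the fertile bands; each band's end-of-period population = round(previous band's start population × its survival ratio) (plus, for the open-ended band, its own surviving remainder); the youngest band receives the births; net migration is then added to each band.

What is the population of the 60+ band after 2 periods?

After projecting period 1:
Births: 990 × 0.07 = 69
15–29: 170 × 0.984 = 167
30–44: 990 × 0.959 = 949
45–59: 450 × 0.958 = 431
60+: 1110 × 0.967 + 900 × 0.497 = 1073 + 447 = 1520
Net migration: 15–29 − 42 → 125; 30–44 + 42 → 991
Giving 69 / 125 / 991 / 431 / 1520.
After projecting period 2:
Births: 125 × 0.07 = 9
15–29: 69 × 0.984 = 68
30–44: 125 × 0.959 = 120
45–59: 991 × 0.958 = 949
60+: 431 × 0.967 + 1520 × 0.497 = 417 + 755 = 1172
Net migration: 15–29 − 42 → 26; 30–44 + 42 → 162
Giving 9 / 26 / 162 / 949 / 1172.

1172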